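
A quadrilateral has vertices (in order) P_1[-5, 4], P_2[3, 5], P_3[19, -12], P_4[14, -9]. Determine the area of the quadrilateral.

Apply the surveyor's formula: 2A = Σ (x_i·y_{i+1} − x_{i+1}·y_i), indices taken mod 4.
Σ = (-37) + (-131) + (-3) + (11) = -160
Area = |Σ|/2 = 80.

80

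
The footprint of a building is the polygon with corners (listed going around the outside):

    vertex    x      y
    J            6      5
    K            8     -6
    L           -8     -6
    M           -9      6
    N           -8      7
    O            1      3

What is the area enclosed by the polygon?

166.5

Apply the shoelace formula: 2A = Σ (x_i·y_{i+1} − x_{i+1}·y_i), indices taken mod 6.
Cross-terms: -76, -96, -102, -15, -31, -13  ⇒  Σ = -333
Area = |Σ|/2 = 166.5.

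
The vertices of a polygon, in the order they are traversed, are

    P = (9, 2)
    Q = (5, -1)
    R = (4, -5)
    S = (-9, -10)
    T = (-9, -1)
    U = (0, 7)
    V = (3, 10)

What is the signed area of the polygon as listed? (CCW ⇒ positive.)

-187

Σ = (-19) + (-21) + (-85) + (-81) + (-63) + (-21) + (-84) = -374
Signed area = Σ/2 = -187 (negative ⇒ clockwise traversal).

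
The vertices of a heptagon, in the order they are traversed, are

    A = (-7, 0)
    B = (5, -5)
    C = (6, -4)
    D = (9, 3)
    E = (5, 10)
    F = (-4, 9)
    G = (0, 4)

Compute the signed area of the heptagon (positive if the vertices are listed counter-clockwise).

Σ = (35) + (10) + (54) + (75) + (85) + (-16) + (28) = 271
Signed area = Σ/2 = 135.5 (positive ⇒ counter-clockwise traversal).

135.5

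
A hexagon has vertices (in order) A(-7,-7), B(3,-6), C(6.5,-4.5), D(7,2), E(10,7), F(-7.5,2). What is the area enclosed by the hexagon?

150.5

Apply the surveyor's formula: 2A = Σ (x_i·y_{i+1} − x_{i+1}·y_i), indices taken mod 6.
Σ = (63) + (25.5) + (44.5) + (29) + (72.5) + (66.5) = 301
Area = |Σ|/2 = 150.5.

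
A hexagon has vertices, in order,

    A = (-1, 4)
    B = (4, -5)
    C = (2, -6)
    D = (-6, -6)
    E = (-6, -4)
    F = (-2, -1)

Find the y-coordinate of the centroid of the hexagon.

-211/72

Apply Gauss's area formula. First the cross-terms c_i = x_i·y_{i+1} − x_{i+1}·y_i:
  -11, -14, -48, -12, -2, -9  ⇒  2A = -96, A = -48.
Then Σ (y_i + y_{i+1})·c_i = 844, so ȳ = 844 / (6·(-48)) = -211/72.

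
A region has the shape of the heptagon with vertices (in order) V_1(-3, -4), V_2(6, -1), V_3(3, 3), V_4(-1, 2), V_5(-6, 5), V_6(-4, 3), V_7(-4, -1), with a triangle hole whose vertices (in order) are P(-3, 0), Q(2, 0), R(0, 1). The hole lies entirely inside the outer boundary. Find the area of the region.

Outer boundary:
Cross-terms: 27, 21, 9, 7, 2, 16, 13  ⇒  Σ = 95
Area = |Σ|/2 = 47.5.
Hole:
Σ = (0) + (2) + (3) = 5
Area = |Σ|/2 = 2.5.
Net area = 47.5 − 2.5 = 45.

45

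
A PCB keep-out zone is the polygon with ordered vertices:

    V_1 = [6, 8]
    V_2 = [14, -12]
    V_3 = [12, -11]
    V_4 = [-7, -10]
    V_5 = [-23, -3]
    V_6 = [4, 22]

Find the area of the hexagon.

Cross-terms: -184, -10, -197, -209, -494, -100  ⇒  Σ = -1194
Area = |Σ|/2 = 597.

597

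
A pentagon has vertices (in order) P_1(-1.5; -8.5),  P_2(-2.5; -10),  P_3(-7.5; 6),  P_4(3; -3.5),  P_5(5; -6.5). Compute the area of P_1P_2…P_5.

71.125

Σ = (-6.25) + (-90) + (8.25) + (-2) + (-52.25) = -142.25
Area = |Σ|/2 = 71.125.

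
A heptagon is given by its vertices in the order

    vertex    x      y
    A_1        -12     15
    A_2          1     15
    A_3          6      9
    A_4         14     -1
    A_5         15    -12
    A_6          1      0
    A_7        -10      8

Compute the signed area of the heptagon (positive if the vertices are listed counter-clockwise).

-297.5

Apply the shoelace (surveyor's) formula: 2A = Σ (x_i·y_{i+1} − x_{i+1}·y_i), indices taken mod 7.
Σ = (-195) + (-81) + (-132) + (-153) + (12) + (8) + (-54) = -595
Signed area = Σ/2 = -297.5 (negative ⇒ clockwise traversal).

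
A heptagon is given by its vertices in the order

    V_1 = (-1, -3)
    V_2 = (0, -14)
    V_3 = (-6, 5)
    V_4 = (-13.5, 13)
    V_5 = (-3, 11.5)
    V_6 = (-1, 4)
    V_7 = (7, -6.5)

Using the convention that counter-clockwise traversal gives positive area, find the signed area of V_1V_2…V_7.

Apply Gauss's area formula: 2A = Σ (x_i·y_{i+1} − x_{i+1}·y_i), indices taken mod 7.
V_1→V_2: (-1)(-14) − (0)(-3) = 14
V_2→V_3: (0)(5) − (-6)(-14) = -84
V_3→V_4: (-6)(13) − (-13.5)(5) = -10.5
V_4→V_5: (-13.5)(11.5) − (-3)(13) = -116.25
V_5→V_6: (-3)(4) − (-1)(11.5) = -0.5
V_6→V_7: (-1)(-6.5) − (7)(4) = -21.5
V_7→V_1: (7)(-3) − (-1)(-6.5) = -27.5
Σ = -246.25
Signed area = Σ/2 = -123.125 (negative ⇒ clockwise traversal).

-123.125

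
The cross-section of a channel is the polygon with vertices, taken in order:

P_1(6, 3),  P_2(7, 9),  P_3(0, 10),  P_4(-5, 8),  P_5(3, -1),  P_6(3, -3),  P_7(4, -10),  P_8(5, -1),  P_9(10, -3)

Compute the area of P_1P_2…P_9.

99.5

Apply the shoelace (surveyor's) formula: 2A = Σ (x_i·y_{i+1} − x_{i+1}·y_i), indices taken mod 9.
P_1→P_2: (6)(9) − (7)(3) = 33
P_2→P_3: (7)(10) − (0)(9) = 70
P_3→P_4: (0)(8) − (-5)(10) = 50
P_4→P_5: (-5)(-1) − (3)(8) = -19
P_5→P_6: (3)(-3) − (3)(-1) = -6
P_6→P_7: (3)(-10) − (4)(-3) = -18
P_7→P_8: (4)(-1) − (5)(-10) = 46
P_8→P_9: (5)(-3) − (10)(-1) = -5
P_9→P_1: (10)(3) − (6)(-3) = 48
Σ = 199
Area = |Σ|/2 = 99.5.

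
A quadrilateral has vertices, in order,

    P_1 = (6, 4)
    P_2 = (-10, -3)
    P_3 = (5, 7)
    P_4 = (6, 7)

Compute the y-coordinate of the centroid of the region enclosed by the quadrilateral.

Apply Gauss's area formula. First the cross-terms c_i = x_i·y_{i+1} − x_{i+1}·y_i:
  22, -55, -7, -18  ⇒  2A = -58, A = -29.
Then Σ (y_i + y_{i+1})·c_i = -494, so ȳ = -494 / (6·(-29)) = 247/87.

247/87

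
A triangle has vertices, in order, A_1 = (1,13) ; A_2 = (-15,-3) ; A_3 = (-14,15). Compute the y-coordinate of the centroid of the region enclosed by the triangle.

Apply Gauss's area formula. First the cross-terms c_i = x_i·y_{i+1} − x_{i+1}·y_i:
  192, -267, -197  ⇒  2A = -272, A = -136.
Then Σ (y_i + y_{i+1})·c_i = -6800, so ȳ = -6800 / (6·(-136)) = 25/3.

25/3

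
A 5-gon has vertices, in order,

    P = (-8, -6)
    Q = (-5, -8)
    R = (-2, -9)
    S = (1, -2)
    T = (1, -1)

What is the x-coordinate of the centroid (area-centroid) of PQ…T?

Apply Gauss's area formula. First the cross-terms c_i = x_i·y_{i+1} − x_{i+1}·y_i:
  34, 29, 13, 1, -14  ⇒  2A = 63, A = 31.5.
Then Σ (x_i + x_{i+1})·c_i = -558, so x̄ = -558 / (6·31.5) = -62/21.

-62/21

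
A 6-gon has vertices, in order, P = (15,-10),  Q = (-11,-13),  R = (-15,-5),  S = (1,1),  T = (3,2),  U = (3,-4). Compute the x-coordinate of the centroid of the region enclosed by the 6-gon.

Apply the surveyor's formula. First the cross-terms c_i = x_i·y_{i+1} − x_{i+1}·y_i:
  -305, -140, -10, -1, -18, 30  ⇒  2A = -444, A = -222.
Then Σ (x_i + x_{i+1})·c_i = 2988, so x̄ = 2988 / (6·(-222)) = -83/37.

-83/37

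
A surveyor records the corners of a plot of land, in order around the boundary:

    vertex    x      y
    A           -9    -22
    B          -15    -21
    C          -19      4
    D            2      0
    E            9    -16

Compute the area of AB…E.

Apply the shoelace (surveyor's) formula: 2A = Σ (x_i·y_{i+1} − x_{i+1}·y_i), indices taken mod 5.
Σ = (-141) + (-459) + (-8) + (-32) + (-342) = -982
Area = |Σ|/2 = 491.

491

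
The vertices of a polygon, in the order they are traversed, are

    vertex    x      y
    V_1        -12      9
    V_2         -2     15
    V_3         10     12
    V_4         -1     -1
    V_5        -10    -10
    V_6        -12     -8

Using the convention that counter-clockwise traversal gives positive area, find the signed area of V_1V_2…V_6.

-289

Apply the shoelace (surveyor's) formula: 2A = Σ (x_i·y_{i+1} − x_{i+1}·y_i), indices taken mod 6.
Σ = (-162) + (-174) + (2) + (0) + (-40) + (-204) = -578
Signed area = Σ/2 = -289 (negative ⇒ clockwise traversal).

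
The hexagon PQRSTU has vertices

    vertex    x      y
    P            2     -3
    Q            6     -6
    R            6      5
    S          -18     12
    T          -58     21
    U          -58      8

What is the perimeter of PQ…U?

|PQ| = √((4)² + (-3)²) = √25 = 5
|QR| = √((0)² + (11)²) = √121 = 11
|RS| = √((-24)² + (7)²) = √625 = 25
|ST| = √((-40)² + (9)²) = √1681 = 41
|TU| = √((0)² + (-13)²) = √169 = 13
|UP| = √((60)² + (-11)²) = √3721 = 61
Perimeter = 5 + 11 + 25 + 41 + 13 + 61 = 156.

156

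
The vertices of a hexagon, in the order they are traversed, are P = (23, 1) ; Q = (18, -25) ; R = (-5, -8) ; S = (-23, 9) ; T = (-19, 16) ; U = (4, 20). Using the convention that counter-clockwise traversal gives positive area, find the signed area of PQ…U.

Apply Gauss's area formula: 2A = Σ (x_i·y_{i+1} − x_{i+1}·y_i), indices taken mod 6.
P→Q: (23)(-25) − (18)(1) = -593
Q→R: (18)(-8) − (-5)(-25) = -269
R→S: (-5)(9) − (-23)(-8) = -229
S→T: (-23)(16) − (-19)(9) = -197
T→U: (-19)(20) − (4)(16) = -444
U→P: (4)(1) − (23)(20) = -456
Σ = -2188
Signed area = Σ/2 = -1094 (negative ⇒ clockwise traversal).

-1094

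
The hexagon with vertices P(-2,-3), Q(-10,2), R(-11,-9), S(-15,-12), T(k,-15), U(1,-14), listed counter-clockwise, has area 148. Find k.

-6

Write out the shoelace sum; only the two edges meeting at T involve k:
2·Area = [((-15)·(-15) − k·(-12)) + (k·(-14) − 1·(-15))] + 44
       = -2·k + 284 = 296
⇒ k = -6.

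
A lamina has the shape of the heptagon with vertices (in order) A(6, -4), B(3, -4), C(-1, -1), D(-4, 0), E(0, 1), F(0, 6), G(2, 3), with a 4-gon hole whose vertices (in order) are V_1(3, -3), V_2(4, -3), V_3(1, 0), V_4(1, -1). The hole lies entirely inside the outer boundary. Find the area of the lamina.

30

Outer boundary:
A→B: (6)(-4) − (3)(-4) = -12
B→C: (3)(-1) − (-1)(-4) = -7
C→D: (-1)(0) − (-4)(-1) = -4
D→E: (-4)(1) − (0)(0) = -4
E→F: (0)(6) − (0)(1) = 0
F→G: (0)(3) − (2)(6) = -12
G→A: (2)(-4) − (6)(3) = -26
Σ = -65
Area = |Σ|/2 = 32.5.
Hole:
Apply the shoelace (surveyor's) formula: 2A = Σ (x_i·y_{i+1} − x_{i+1}·y_i), indices taken mod 4.
V_1→V_2: (3)(-3) − (4)(-3) = 3
V_2→V_3: (4)(0) − (1)(-3) = 3
V_3→V_4: (1)(-1) − (1)(0) = -1
V_4→V_1: (1)(-3) − (3)(-1) = 0
Σ = 5
Area = |Σ|/2 = 2.5.
Net area = 32.5 − 2.5 = 30.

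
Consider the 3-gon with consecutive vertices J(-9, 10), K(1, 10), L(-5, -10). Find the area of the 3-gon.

Apply the shoelace formula: 2A = Σ (x_i·y_{i+1} − x_{i+1}·y_i), indices taken mod 3.
J→K: (-9)(10) − (1)(10) = -100
K→L: (1)(-10) − (-5)(10) = 40
L→J: (-5)(10) − (-9)(-10) = -140
Σ = -200
Area = |Σ|/2 = 100.

100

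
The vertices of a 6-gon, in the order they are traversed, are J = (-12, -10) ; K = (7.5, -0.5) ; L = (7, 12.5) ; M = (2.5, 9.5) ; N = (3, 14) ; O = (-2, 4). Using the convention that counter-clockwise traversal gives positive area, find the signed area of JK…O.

164

Σ = (81) + (97.25) + (35.25) + (6.5) + (40) + (68) = 328
Signed area = Σ/2 = 164 (positive ⇒ counter-clockwise traversal).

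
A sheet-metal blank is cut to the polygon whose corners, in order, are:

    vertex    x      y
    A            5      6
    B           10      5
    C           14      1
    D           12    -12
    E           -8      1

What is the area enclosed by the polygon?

206

Apply the surveyor's formula: 2A = Σ (x_i·y_{i+1} − x_{i+1}·y_i), indices taken mod 5.
Σ = (-35) + (-60) + (-180) + (-84) + (-53) = -412
Area = |Σ|/2 = 206.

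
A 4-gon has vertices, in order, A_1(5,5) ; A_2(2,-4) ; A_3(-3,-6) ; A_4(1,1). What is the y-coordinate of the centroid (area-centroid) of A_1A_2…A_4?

Apply the shoelace formula. First the cross-terms c_i = x_i·y_{i+1} − x_{i+1}·y_i:
  -30, -24, 3, 0  ⇒  2A = -51, A = -25.5.
Then Σ (y_i + y_{i+1})·c_i = 195, so ȳ = 195 / (6·(-25.5)) = -65/51.

-65/51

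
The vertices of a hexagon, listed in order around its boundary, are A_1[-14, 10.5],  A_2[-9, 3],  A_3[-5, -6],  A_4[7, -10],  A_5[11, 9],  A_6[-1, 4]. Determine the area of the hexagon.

242.5

Apply Gauss's area formula: 2A = Σ (x_i·y_{i+1} − x_{i+1}·y_i), indices taken mod 6.
Cross-terms: 52.5, 69, 92, 173, 53, 45.5  ⇒  Σ = 485
Area = |Σ|/2 = 242.5.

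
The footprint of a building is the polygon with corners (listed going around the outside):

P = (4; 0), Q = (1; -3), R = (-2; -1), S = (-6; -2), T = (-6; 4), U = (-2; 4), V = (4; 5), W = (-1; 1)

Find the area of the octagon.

47

Apply Gauss's area formula: 2A = Σ (x_i·y_{i+1} − x_{i+1}·y_i), indices taken mod 8.
Σ = (-12) + (-7) + (-2) + (-36) + (-16) + (-26) + (9) + (-4) = -94
Area = |Σ|/2 = 47.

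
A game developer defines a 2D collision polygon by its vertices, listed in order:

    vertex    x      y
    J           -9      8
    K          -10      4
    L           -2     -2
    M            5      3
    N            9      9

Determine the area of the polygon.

123.5

Σ = (44) + (28) + (4) + (18) + (153) = 247
Area = |Σ|/2 = 123.5.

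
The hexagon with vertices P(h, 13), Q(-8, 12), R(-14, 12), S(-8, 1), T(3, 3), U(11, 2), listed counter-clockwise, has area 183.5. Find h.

Write out the shoelace sum; only the two edges meeting at P involve h:
2·Area = [(11·13 − h·2) + (h·12 − (-8)·13)] + 100
       = 10·h + 347 = 367
⇒ h = 2.

2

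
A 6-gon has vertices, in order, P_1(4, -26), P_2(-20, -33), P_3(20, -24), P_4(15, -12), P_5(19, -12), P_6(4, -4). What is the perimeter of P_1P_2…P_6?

|P_1P_2| = √((-24)² + (-7)²) = √625 = 25
|P_2P_3| = √((40)² + (9)²) = √1681 = 41
|P_3P_4| = √((-5)² + (12)²) = √169 = 13
|P_4P_5| = √((4)² + (0)²) = √16 = 4
|P_5P_6| = √((-15)² + (8)²) = √289 = 17
|P_6P_1| = √((0)² + (-22)²) = √484 = 22
Perimeter = 25 + 41 + 13 + 4 + 17 + 22 = 122.

122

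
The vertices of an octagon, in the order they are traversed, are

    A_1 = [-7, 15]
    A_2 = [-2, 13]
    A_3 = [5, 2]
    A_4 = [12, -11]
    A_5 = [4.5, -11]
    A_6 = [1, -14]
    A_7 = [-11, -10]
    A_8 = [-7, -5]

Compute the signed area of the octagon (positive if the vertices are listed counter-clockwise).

Σ = (-61) + (-69) + (-79) + (-82.5) + (-52) + (-164) + (-15) + (-140) = -662.5
Signed area = Σ/2 = -331.25 (negative ⇒ clockwise traversal).

-331.25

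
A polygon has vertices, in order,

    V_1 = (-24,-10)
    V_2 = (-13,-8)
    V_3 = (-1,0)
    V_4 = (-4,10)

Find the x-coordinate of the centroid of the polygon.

-277/27

Apply the surveyor's formula. First the cross-terms c_i = x_i·y_{i+1} − x_{i+1}·y_i:
  62, -8, -10, 280  ⇒  2A = 324, A = 162.
Then Σ (x_i + x_{i+1})·c_i = -9972, so x̄ = -9972 / (6·162) = -277/27.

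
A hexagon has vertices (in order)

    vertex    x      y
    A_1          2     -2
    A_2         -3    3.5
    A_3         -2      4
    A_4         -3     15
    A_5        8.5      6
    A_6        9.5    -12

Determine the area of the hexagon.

Σ = (1) + (-5) + (-18) + (-145.5) + (-159) + (5) = -321.5
Area = |Σ|/2 = 160.75.

160.75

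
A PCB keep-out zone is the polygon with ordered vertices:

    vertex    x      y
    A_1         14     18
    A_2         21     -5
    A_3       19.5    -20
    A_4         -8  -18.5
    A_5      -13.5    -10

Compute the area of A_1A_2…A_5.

782

Apply the shoelace formula: 2A = Σ (x_i·y_{i+1} − x_{i+1}·y_i), indices taken mod 5.
Σ = (-448) + (-322.5) + (-520.75) + (-169.75) + (-103) = -1564
Area = |Σ|/2 = 782.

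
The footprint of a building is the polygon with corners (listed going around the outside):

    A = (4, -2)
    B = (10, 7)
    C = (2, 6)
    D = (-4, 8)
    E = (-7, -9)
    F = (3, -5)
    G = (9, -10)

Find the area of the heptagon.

162.5

Apply Gauss's area formula: 2A = Σ (x_i·y_{i+1} − x_{i+1}·y_i), indices taken mod 7.
A→B: (4)(7) − (10)(-2) = 48
B→C: (10)(6) − (2)(7) = 46
C→D: (2)(8) − (-4)(6) = 40
D→E: (-4)(-9) − (-7)(8) = 92
E→F: (-7)(-5) − (3)(-9) = 62
F→G: (3)(-10) − (9)(-5) = 15
G→A: (9)(-2) − (4)(-10) = 22
Σ = 325
Area = |Σ|/2 = 162.5.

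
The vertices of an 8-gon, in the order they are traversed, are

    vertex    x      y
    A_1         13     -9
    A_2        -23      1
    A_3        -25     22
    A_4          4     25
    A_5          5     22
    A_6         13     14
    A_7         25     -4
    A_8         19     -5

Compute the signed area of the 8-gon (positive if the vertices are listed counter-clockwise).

-1099

A_1→A_2: (13)(1) − (-23)(-9) = -194
A_2→A_3: (-23)(22) − (-25)(1) = -481
A_3→A_4: (-25)(25) − (4)(22) = -713
A_4→A_5: (4)(22) − (5)(25) = -37
A_5→A_6: (5)(14) − (13)(22) = -216
A_6→A_7: (13)(-4) − (25)(14) = -402
A_7→A_8: (25)(-5) − (19)(-4) = -49
A_8→A_1: (19)(-9) − (13)(-5) = -106
Σ = -2198
Signed area = Σ/2 = -1099 (negative ⇒ clockwise traversal).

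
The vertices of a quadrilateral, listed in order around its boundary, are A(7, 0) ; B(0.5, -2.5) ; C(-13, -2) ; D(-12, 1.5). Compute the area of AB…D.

52.5

A→B: (7)(-2.5) − (0.5)(0) = -17.5
B→C: (0.5)(-2) − (-13)(-2.5) = -33.5
C→D: (-13)(1.5) − (-12)(-2) = -43.5
D→A: (-12)(0) − (7)(1.5) = -10.5
Σ = -105
Area = |Σ|/2 = 52.5.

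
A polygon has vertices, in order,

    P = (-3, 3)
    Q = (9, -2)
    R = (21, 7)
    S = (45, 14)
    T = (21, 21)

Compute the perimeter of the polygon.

108

|PQ| = √((12)² + (-5)²) = √169 = 13
|QR| = √((12)² + (9)²) = √225 = 15
|RS| = √((24)² + (7)²) = √625 = 25
|ST| = √((-24)² + (7)²) = √625 = 25
|TP| = √((-24)² + (-18)²) = √900 = 30
Perimeter = 13 + 15 + 25 + 25 + 30 = 108.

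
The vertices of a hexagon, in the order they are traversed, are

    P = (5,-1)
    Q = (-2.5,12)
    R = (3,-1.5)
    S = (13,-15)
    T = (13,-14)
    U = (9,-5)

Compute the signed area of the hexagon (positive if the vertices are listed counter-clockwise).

Apply the surveyor's formula: 2A = Σ (x_i·y_{i+1} − x_{i+1}·y_i), indices taken mod 6.
Cross-terms: 57.5, -32.25, -25.5, 13, 61, 16  ⇒  Σ = 89.75
Signed area = Σ/2 = 44.875 (positive ⇒ counter-clockwise traversal).

44.875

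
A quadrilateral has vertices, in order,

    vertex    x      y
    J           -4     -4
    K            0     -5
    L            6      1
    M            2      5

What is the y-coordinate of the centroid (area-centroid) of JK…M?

-4/9

Apply the shoelace formula. First the cross-terms c_i = x_i·y_{i+1} − x_{i+1}·y_i:
  20, 30, 28, 12  ⇒  2A = 90, A = 45.
Then Σ (y_i + y_{i+1})·c_i = -120, so ȳ = -120 / (6·45) = -4/9.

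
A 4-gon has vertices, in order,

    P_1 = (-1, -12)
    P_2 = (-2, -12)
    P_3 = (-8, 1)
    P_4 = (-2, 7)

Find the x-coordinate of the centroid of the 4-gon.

Apply the shoelace formula. First the cross-terms c_i = x_i·y_{i+1} − x_{i+1}·y_i:
  -12, -98, -54, 31  ⇒  2A = -133, A = -66.5.
Then Σ (x_i + x_{i+1})·c_i = 1463, so x̄ = 1463 / (6·(-66.5)) = -11/3.

-11/3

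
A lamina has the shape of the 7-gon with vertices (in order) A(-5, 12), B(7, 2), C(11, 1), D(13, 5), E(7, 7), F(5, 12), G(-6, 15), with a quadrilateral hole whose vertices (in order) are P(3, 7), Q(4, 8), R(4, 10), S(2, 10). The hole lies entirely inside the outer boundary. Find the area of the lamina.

90

Outer boundary:
Apply Gauss's area formula: 2A = Σ (x_i·y_{i+1} − x_{i+1}·y_i), indices taken mod 7.
Σ = (-94) + (-15) + (42) + (56) + (49) + (147) + (3) = 188
Area = |Σ|/2 = 94.
Hole:
Σ = (-4) + (8) + (20) + (-16) = 8
Area = |Σ|/2 = 4.
Net area = 94 − 4 = 90.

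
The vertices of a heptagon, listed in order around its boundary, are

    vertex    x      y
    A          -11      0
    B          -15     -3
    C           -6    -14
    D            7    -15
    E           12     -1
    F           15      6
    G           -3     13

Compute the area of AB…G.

Apply Gauss's area formula: 2A = Σ (x_i·y_{i+1} − x_{i+1}·y_i), indices taken mod 7.
Σ = (33) + (192) + (188) + (173) + (87) + (213) + (143) = 1029
Area = |Σ|/2 = 514.5.

514.5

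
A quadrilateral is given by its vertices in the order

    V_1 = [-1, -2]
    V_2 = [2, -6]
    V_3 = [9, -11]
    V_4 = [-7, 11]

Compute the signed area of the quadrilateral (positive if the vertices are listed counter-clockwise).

44.5

Σ = (10) + (32) + (22) + (25) = 89
Signed area = Σ/2 = 44.5 (positive ⇒ counter-clockwise traversal).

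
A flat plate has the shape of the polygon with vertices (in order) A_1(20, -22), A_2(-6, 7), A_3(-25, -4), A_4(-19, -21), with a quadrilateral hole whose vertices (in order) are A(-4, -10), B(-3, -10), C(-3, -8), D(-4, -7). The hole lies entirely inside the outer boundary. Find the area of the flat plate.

Outer boundary:
A_1→A_2: (20)(7) − (-6)(-22) = 8
A_2→A_3: (-6)(-4) − (-25)(7) = 199
A_3→A_4: (-25)(-21) − (-19)(-4) = 449
A_4→A_1: (-19)(-22) − (20)(-21) = 838
Σ = 1494
Area = |Σ|/2 = 747.
Hole:
Apply the shoelace (surveyor's) formula: 2A = Σ (x_i·y_{i+1} − x_{i+1}·y_i), indices taken mod 4.
A→B: (-4)(-10) − (-3)(-10) = 10
B→C: (-3)(-8) − (-3)(-10) = -6
C→D: (-3)(-7) − (-4)(-8) = -11
D→A: (-4)(-10) − (-4)(-7) = 12
Σ = 5
Area = |Σ|/2 = 2.5.
Net area = 747 − 2.5 = 744.5.

744.5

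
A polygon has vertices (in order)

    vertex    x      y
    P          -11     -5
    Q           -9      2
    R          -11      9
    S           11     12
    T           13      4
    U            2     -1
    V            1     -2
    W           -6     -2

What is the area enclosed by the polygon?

249.5

Apply the surveyor's formula: 2A = Σ (x_i·y_{i+1} − x_{i+1}·y_i), indices taken mod 8.
Cross-terms: -67, -59, -231, -112, -21, -3, -14, 8  ⇒  Σ = -499
Area = |Σ|/2 = 249.5.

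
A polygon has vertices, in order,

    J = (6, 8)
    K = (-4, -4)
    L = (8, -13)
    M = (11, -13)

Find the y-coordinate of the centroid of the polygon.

-40/11

Apply the surveyor's formula. First the cross-terms c_i = x_i·y_{i+1} − x_{i+1}·y_i:
  8, 84, 39, 166  ⇒  2A = 297, A = 148.5.
Then Σ (y_i + y_{i+1})·c_i = -3240, so ȳ = -3240 / (6·148.5) = -40/11.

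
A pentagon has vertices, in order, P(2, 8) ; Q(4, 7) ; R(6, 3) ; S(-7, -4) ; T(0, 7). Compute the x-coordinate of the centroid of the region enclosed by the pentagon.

Apply the shoelace formula. First the cross-terms c_i = x_i·y_{i+1} − x_{i+1}·y_i:
  -18, -30, -3, -49, -14  ⇒  2A = -114, A = -57.
Then Σ (x_i + x_{i+1})·c_i = -90, so x̄ = -90 / (6·(-57)) = 5/19.

5/19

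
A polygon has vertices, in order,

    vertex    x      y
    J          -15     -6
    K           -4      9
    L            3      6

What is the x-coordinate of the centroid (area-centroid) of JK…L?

Apply the surveyor's formula. First the cross-terms c_i = x_i·y_{i+1} − x_{i+1}·y_i:
  -159, -51, 72  ⇒  2A = -138, A = -69.
Then Σ (x_i + x_{i+1})·c_i = 2208, so x̄ = 2208 / (6·(-69)) = -16/3.

-16/3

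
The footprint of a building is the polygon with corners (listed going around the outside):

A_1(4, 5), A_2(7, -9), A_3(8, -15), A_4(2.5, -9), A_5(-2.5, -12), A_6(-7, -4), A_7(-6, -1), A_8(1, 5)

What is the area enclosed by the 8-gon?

163

Σ = (-71) + (-33) + (-34.5) + (-52.5) + (-74) + (-17) + (-29) + (-15) = -326
Area = |Σ|/2 = 163.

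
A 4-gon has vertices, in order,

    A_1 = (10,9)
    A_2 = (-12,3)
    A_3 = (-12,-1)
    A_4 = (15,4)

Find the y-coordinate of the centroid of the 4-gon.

Apply the shoelace formula. First the cross-terms c_i = x_i·y_{i+1} − x_{i+1}·y_i:
  138, 48, -33, 95  ⇒  2A = 248, A = 124.
Then Σ (y_i + y_{i+1})·c_i = 2888, so ȳ = 2888 / (6·124) = 361/93.

361/93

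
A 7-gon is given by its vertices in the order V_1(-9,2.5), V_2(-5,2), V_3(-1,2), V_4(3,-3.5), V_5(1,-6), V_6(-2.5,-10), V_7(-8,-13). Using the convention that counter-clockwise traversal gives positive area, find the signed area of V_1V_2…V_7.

-120

Apply the shoelace (surveyor's) formula: 2A = Σ (x_i·y_{i+1} − x_{i+1}·y_i), indices taken mod 7.
V_1→V_2: (-9)(2) − (-5)(2.5) = -5.5
V_2→V_3: (-5)(2) − (-1)(2) = -8
V_3→V_4: (-1)(-3.5) − (3)(2) = -2.5
V_4→V_5: (3)(-6) − (1)(-3.5) = -14.5
V_5→V_6: (1)(-10) − (-2.5)(-6) = -25
V_6→V_7: (-2.5)(-13) − (-8)(-10) = -47.5
V_7→V_1: (-8)(2.5) − (-9)(-13) = -137
Σ = -240
Signed area = Σ/2 = -120 (negative ⇒ clockwise traversal).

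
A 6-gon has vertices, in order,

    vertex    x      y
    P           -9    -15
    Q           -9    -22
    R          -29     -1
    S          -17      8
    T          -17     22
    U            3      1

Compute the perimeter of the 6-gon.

|PQ| = √((0)² + (-7)²) = √49 = 7
|QR| = √((-20)² + (21)²) = √841 = 29
|RS| = √((12)² + (9)²) = √225 = 15
|ST| = √((0)² + (14)²) = √196 = 14
|TU| = √((20)² + (-21)²) = √841 = 29
|UP| = √((-12)² + (-16)²) = √400 = 20
Perimeter = 7 + 29 + 15 + 14 + 29 + 20 = 114.

114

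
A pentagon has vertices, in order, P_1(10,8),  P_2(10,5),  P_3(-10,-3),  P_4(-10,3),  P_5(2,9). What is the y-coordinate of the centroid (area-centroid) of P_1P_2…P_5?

23/6

Apply Gauss's area formula. First the cross-terms c_i = x_i·y_{i+1} − x_{i+1}·y_i:
  -30, 20, -60, -96, -74  ⇒  2A = -240, A = -120.
Then Σ (y_i + y_{i+1})·c_i = -2760, so ȳ = -2760 / (6·(-120)) = 23/6.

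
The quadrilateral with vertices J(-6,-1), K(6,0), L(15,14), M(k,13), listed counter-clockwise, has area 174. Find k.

1

The doubled signed area Σ (x_i y_{i+1} − x_{i+1} y_i) is linear in k.
With k=0 it equals 363; the coefficient of k is -15 (from the two edges through M).
So -15·k + 363 = 2·174 = 348 ⇒ k = 1.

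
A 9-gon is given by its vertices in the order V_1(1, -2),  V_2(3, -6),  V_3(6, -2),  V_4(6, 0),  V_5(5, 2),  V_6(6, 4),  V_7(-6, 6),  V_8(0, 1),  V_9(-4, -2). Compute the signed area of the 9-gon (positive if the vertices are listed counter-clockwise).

65

Apply the shoelace (surveyor's) formula: 2A = Σ (x_i·y_{i+1} − x_{i+1}·y_i), indices taken mod 9.
Σ = (0) + (30) + (12) + (12) + (8) + (60) + (-6) + (4) + (10) = 130
Signed area = Σ/2 = 65 (positive ⇒ counter-clockwise traversal).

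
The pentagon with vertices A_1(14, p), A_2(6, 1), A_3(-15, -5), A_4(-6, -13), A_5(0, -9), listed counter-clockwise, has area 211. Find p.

-13

Write out the shoelace sum; only the two edges meeting at A_1 involve p:
2·Area = [(0·p − 14·(-9)) + (14·1 − 6·p)] + 204
       = -6·p + 344 = 422
⇒ p = -13.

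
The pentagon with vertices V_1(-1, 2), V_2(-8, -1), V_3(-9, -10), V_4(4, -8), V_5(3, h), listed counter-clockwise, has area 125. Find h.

Write out the shoelace sum; only the two edges meeting at V_5 involve h:
2·Area = [(4·h − 3·(-8)) + (3·2 − (-1)·h)] + 200
       = 5·h + 230 = 250
⇒ h = 4.

4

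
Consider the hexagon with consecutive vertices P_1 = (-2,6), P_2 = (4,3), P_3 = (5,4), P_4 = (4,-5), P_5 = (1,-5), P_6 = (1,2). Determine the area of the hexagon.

34

Σ = (-30) + (1) + (-41) + (-15) + (7) + (10) = -68
Area = |Σ|/2 = 34.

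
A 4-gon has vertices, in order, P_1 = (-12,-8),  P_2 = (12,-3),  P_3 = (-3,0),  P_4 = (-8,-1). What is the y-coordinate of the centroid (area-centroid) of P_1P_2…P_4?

-316/89

Apply the shoelace formula. First the cross-terms c_i = x_i·y_{i+1} − x_{i+1}·y_i:
  132, -9, 3, 52  ⇒  2A = 178, A = 89.
Then Σ (y_i + y_{i+1})·c_i = -1896, so ȳ = -1896 / (6·89) = -316/89.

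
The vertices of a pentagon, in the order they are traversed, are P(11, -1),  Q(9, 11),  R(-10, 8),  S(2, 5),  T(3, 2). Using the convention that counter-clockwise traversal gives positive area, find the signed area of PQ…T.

105

Σ = (130) + (182) + (-66) + (-11) + (-25) = 210
Signed area = Σ/2 = 105 (positive ⇒ counter-clockwise traversal).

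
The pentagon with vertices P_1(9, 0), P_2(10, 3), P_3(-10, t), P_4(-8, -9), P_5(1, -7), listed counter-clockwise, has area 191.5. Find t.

6

Write out the shoelace sum; only the two edges meeting at P_3 involve t:
2·Area = [(10·t − (-10)·3) + ((-10)·(-9) − (-8)·t)] + 155
       = 18·t + 275 = 383
⇒ t = 6.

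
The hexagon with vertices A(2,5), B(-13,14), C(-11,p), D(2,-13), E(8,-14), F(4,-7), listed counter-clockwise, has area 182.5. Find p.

Write out the shoelace sum; only the two edges meeting at C involve p:
2·Area = [((-13)·p − (-11)·14) + ((-11)·(-13) − 2·p)] + 203
       = -15·p + 500 = 365
⇒ p = 9.

9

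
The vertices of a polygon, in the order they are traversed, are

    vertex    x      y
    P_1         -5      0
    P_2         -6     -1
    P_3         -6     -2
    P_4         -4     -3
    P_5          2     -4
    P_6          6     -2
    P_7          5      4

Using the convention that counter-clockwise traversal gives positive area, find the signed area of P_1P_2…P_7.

Apply the shoelace (surveyor's) formula: 2A = Σ (x_i·y_{i+1} − x_{i+1}·y_i), indices taken mod 7.
P_1→P_2: (-5)(-1) − (-6)(0) = 5
P_2→P_3: (-6)(-2) − (-6)(-1) = 6
P_3→P_4: (-6)(-3) − (-4)(-2) = 10
P_4→P_5: (-4)(-4) − (2)(-3) = 22
P_5→P_6: (2)(-2) − (6)(-4) = 20
P_6→P_7: (6)(4) − (5)(-2) = 34
P_7→P_1: (5)(0) − (-5)(4) = 20
Σ = 117
Signed area = Σ/2 = 58.5 (positive ⇒ counter-clockwise traversal).

58.5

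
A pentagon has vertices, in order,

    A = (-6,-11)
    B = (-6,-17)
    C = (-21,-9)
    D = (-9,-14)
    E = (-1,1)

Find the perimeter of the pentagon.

66

|AB| = √((0)² + (-6)²) = √36 = 6
|BC| = √((-15)² + (8)²) = √289 = 17
|CD| = √((12)² + (-5)²) = √169 = 13
|DE| = √((8)² + (15)²) = √289 = 17
|EA| = √((-5)² + (-12)²) = √169 = 13
Perimeter = 6 + 17 + 13 + 17 + 13 = 66.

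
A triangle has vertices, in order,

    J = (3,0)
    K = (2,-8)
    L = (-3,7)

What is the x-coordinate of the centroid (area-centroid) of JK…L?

2/3

Apply the shoelace (surveyor's) formula. First the cross-terms c_i = x_i·y_{i+1} − x_{i+1}·y_i:
  -24, -10, -21  ⇒  2A = -55, A = -27.5.
Then Σ (x_i + x_{i+1})·c_i = -110, so x̄ = -110 / (6·(-27.5)) = 2/3.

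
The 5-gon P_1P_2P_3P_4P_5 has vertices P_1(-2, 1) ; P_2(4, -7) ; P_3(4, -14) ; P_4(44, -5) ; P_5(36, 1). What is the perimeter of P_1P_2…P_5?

106

|P_1P_2| = √((6)² + (-8)²) = √100 = 10
|P_2P_3| = √((0)² + (-7)²) = √49 = 7
|P_3P_4| = √((40)² + (9)²) = √1681 = 41
|P_4P_5| = √((-8)² + (6)²) = √100 = 10
|P_5P_1| = √((-38)² + (0)²) = √1444 = 38
Perimeter = 10 + 7 + 41 + 10 + 38 = 106.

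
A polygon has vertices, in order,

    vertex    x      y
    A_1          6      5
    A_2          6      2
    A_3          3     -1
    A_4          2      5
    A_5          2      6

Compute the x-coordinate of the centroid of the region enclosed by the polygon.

439/111

Apply Gauss's area formula. First the cross-terms c_i = x_i·y_{i+1} − x_{i+1}·y_i:
  -18, -12, 17, 2, -26  ⇒  2A = -37, A = -18.5.
Then Σ (x_i + x_{i+1})·c_i = -439, so x̄ = -439 / (6·(-18.5)) = 439/111.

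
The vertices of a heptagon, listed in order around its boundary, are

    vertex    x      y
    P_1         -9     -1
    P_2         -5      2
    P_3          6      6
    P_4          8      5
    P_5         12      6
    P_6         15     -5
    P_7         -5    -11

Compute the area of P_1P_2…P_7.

264.5

Σ = (-23) + (-42) + (-18) + (-12) + (-150) + (-190) + (-94) = -529
Area = |Σ|/2 = 264.5.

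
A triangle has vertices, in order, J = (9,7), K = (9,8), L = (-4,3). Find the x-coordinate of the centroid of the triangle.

14/3

Apply the shoelace formula. First the cross-terms c_i = x_i·y_{i+1} − x_{i+1}·y_i:
  9, 59, -55  ⇒  2A = 13, A = 6.5.
Then Σ (x_i + x_{i+1})·c_i = 182, so x̄ = 182 / (6·6.5) = 14/3.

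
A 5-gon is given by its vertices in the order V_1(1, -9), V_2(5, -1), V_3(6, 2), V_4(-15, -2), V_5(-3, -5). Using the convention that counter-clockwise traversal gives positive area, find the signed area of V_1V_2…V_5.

Apply the shoelace (surveyor's) formula: 2A = Σ (x_i·y_{i+1} − x_{i+1}·y_i), indices taken mod 5.
Σ = (44) + (16) + (18) + (69) + (32) = 179
Signed area = Σ/2 = 89.5 (positive ⇒ counter-clockwise traversal).

89.5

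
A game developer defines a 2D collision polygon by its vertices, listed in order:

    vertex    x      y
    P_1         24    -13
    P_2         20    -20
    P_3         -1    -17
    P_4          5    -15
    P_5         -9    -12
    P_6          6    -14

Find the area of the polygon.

109.5

P_1→P_2: (24)(-20) − (20)(-13) = -220
P_2→P_3: (20)(-17) − (-1)(-20) = -360
P_3→P_4: (-1)(-15) − (5)(-17) = 100
P_4→P_5: (5)(-12) − (-9)(-15) = -195
P_5→P_6: (-9)(-14) − (6)(-12) = 198
P_6→P_1: (6)(-13) − (24)(-14) = 258
Σ = -219
Area = |Σ|/2 = 109.5.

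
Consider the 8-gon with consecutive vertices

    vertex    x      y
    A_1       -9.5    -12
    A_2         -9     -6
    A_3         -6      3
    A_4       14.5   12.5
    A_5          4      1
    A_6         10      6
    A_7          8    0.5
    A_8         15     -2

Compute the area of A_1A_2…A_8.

259.75

Apply the shoelace formula: 2A = Σ (x_i·y_{i+1} − x_{i+1}·y_i), indices taken mod 8.
Σ = (-51) + (-63) + (-118.5) + (-35.5) + (14) + (-43) + (-23.5) + (-199) = -519.5
Area = |Σ|/2 = 259.75.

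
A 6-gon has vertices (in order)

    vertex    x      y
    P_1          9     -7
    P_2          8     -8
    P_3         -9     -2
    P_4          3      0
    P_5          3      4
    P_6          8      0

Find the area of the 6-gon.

Σ = (-16) + (-88) + (6) + (12) + (-32) + (-56) = -174
Area = |Σ|/2 = 87.

87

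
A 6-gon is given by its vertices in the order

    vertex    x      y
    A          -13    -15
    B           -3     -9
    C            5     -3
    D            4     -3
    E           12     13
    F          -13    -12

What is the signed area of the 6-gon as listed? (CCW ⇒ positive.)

137.5

Apply Gauss's area formula: 2A = Σ (x_i·y_{i+1} − x_{i+1}·y_i), indices taken mod 6.
Σ = (72) + (54) + (-3) + (88) + (25) + (39) = 275
Signed area = Σ/2 = 137.5 (positive ⇒ counter-clockwise traversal).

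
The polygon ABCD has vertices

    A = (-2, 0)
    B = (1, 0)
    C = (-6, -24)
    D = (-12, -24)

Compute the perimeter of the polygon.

|AB| = √((3)² + (0)²) = √9 = 3
|BC| = √((-7)² + (-24)²) = √625 = 25
|CD| = √((-6)² + (0)²) = √36 = 6
|DA| = √((10)² + (24)²) = √676 = 26
Perimeter = 3 + 25 + 6 + 26 = 60.

60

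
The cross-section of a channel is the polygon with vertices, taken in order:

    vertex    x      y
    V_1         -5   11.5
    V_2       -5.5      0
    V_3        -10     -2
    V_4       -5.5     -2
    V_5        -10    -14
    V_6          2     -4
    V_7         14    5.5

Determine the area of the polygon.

Apply the shoelace (surveyor's) formula: 2A = Σ (x_i·y_{i+1} − x_{i+1}·y_i), indices taken mod 7.
Cross-terms: 63.25, 11, 9, 57, 68, 67, 188.5  ⇒  Σ = 463.75
Area = |Σ|/2 = 231.875.

231.875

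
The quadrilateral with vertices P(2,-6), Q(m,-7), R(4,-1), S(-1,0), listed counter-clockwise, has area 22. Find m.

5

The doubled signed area Σ (x_i y_{i+1} − x_{i+1} y_i) is linear in m.
With m=0 it equals 19; the coefficient of m is 5 (from the two edges through Q).
So 5·m + 19 = 2·22 = 44 ⇒ m = 5.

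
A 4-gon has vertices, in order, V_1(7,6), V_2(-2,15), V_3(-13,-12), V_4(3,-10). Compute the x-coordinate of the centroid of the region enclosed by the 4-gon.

Apply the surveyor's formula. First the cross-terms c_i = x_i·y_{i+1} − x_{i+1}·y_i:
  117, 219, 166, 88  ⇒  2A = 590, A = 295.
Then Σ (x_i + x_{i+1})·c_i = -3480, so x̄ = -3480 / (6·295) = -116/59.

-116/59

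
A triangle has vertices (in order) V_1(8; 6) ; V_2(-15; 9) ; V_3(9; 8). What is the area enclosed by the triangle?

Σ = (162) + (-201) + (-10) = -49
Area = |Σ|/2 = 24.5.

24.5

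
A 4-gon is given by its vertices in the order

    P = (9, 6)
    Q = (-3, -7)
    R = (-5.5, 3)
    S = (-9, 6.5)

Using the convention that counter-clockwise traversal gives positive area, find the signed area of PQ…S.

Apply the shoelace formula: 2A = Σ (x_i·y_{i+1} − x_{i+1}·y_i), indices taken mod 4.
Σ = (-45) + (-47.5) + (-8.75) + (-112.5) = -213.75
Signed area = Σ/2 = -106.875 (negative ⇒ clockwise traversal).

-106.875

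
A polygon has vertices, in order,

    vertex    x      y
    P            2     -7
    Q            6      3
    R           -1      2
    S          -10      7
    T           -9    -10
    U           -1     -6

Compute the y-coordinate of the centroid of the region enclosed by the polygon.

Apply Gauss's area formula. First the cross-terms c_i = x_i·y_{i+1} − x_{i+1}·y_i:
  48, 15, 13, 163, 44, 19  ⇒  2A = 302, A = 151.
Then Σ (y_i + y_{i+1})·c_i = -1440, so ȳ = -1440 / (6·151) = -240/151.

-240/151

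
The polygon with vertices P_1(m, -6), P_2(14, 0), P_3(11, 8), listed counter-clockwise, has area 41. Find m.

6

The doubled signed area Σ (x_i y_{i+1} − x_{i+1} y_i) is linear in m.
With m=0 it equals 130; the coefficient of m is -8 (from the two edges through P_1).
So -8·m + 130 = 2·41 = 82 ⇒ m = 6.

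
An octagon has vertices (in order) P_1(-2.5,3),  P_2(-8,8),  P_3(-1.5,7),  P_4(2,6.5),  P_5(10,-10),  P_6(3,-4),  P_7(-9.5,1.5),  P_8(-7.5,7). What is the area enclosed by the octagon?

Σ = (4) + (-44) + (-23.75) + (-85) + (-10) + (-33.5) + (-55.25) + (-5) = -252.5
Area = |Σ|/2 = 126.25.

126.25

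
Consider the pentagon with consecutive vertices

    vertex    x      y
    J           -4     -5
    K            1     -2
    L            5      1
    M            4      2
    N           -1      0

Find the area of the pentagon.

Apply the shoelace (surveyor's) formula: 2A = Σ (x_i·y_{i+1} − x_{i+1}·y_i), indices taken mod 5.
Σ = (13) + (11) + (6) + (2) + (5) = 37
Area = |Σ|/2 = 18.5.

18.5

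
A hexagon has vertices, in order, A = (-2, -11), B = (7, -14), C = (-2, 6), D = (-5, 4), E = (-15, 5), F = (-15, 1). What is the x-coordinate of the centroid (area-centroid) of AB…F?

-158/39

Apply the shoelace (surveyor's) formula. First the cross-terms c_i = x_i·y_{i+1} − x_{i+1}·y_i:
  105, 14, 22, 35, 60, 167  ⇒  2A = 403, A = 201.5.
Then Σ (x_i + x_{i+1})·c_i = -4898, so x̄ = -4898 / (6·201.5) = -158/39.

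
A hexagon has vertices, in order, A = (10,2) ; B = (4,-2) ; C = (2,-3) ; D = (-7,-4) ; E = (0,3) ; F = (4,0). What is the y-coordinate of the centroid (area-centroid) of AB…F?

-122/135

Apply the shoelace (surveyor's) formula. First the cross-terms c_i = x_i·y_{i+1} − x_{i+1}·y_i:
  -28, -8, -29, -21, -12, 8  ⇒  2A = -90, A = -45.
Then Σ (y_i + y_{i+1})·c_i = 244, so ȳ = 244 / (6·(-45)) = -122/135.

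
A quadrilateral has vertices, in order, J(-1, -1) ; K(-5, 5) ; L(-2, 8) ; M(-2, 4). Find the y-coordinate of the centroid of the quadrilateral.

158/39

Apply the surveyor's formula. First the cross-terms c_i = x_i·y_{i+1} − x_{i+1}·y_i:
  -10, -30, 8, 6  ⇒  2A = -26, A = -13.
Then Σ (y_i + y_{i+1})·c_i = -316, so ȳ = -316 / (6·(-13)) = 158/39.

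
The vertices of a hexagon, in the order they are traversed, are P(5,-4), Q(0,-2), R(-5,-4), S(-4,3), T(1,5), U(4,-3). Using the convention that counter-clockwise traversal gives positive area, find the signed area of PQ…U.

-49

Σ = (-10) + (-10) + (-31) + (-23) + (-23) + (-1) = -98
Signed area = Σ/2 = -49 (negative ⇒ clockwise traversal).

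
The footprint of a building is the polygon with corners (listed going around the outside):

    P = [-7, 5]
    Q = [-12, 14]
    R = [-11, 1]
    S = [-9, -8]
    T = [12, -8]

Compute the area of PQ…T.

Apply the surveyor's formula: 2A = Σ (x_i·y_{i+1} − x_{i+1}·y_i), indices taken mod 5.
Σ = (-38) + (142) + (97) + (168) + (4) = 373
Area = |Σ|/2 = 186.5.

186.5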